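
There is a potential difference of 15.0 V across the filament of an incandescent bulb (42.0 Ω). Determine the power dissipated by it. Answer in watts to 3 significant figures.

V and R are stated; P = V²/R avoids computing the current.
P = (15.0 V)² / 42.0 Ω = 5.357 W

5.36 W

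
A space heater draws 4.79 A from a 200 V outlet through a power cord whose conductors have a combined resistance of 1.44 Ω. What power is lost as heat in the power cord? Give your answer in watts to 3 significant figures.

The power cord is a series resistance carrying the load current; its dissipation is I²R_line.
The power cord carries the full 4.79 A.
P_line = I² R_line = (4.790)² × 1.44 = 33.04 W

33.0 W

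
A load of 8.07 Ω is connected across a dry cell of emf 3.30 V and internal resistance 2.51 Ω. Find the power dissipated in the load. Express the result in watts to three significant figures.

0.785 W

Find the circuit current first, then P = I²R for the load (series elements share I).
I = ε / (r + R) = 3.30 / (2.51 + 8.07) = 0.3119 A
P_load = I² R = (0.3119)² × 8.07 = 0.7851 W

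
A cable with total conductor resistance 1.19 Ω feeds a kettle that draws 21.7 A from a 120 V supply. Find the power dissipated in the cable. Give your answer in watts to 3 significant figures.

Line loss is just I²R for the cable — we know both I and R_line directly.
The cable carries the full 21.7 A.
P_line = I² R_line = (21.70)² × 1.19 = 560.4 W

560 W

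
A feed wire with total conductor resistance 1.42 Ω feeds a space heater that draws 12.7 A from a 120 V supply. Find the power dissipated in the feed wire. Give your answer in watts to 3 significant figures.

The feed wire is a series resistance carrying the load current; its dissipation is I²R_line.
The feed wire carries the full 12.7 A.
P_line = I² R_line = (12.70)² × 1.42 = 229.0 W

229 W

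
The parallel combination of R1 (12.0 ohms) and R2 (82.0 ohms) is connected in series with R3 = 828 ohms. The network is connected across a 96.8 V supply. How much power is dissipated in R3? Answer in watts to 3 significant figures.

11.0 W

First find R_p for the parallel pair, then treat R_p + R3 as a series loop.
R_p = (12.0×82.0)/(12.0+82.0) = 10.47 Ω
R_total = R_p + 828 = 10.47 + 828 = 838.5 Ω
I = V / R_total = 96.8 / 838.5 = 0.1154 A
R3 is the series element, so its power is I²R.
P_R3 = (0.1154)² × 828 = 11.04 W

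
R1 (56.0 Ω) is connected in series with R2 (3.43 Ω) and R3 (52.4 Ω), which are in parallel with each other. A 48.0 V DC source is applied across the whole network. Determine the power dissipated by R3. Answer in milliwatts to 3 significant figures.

130 mW

Reduce the parallel pair to R_p first; the network is then a simple series string.
R_p = (3.43×52.4)/(3.43+52.4) = 3.219 Ω
R_total = 56.0 + 3.219 = 59.22 Ω
I = V / R_total = 48.0 / 59.22 = 0.8105 A
Voltage across the parallel pair: V_p = I × R_p = 0.8105 × 3.219 = 2.609 V
R3 is across V_p, so use P = V²/R for that branch.
P_R3 = (2.609)² / 52.4 = 0.1299 W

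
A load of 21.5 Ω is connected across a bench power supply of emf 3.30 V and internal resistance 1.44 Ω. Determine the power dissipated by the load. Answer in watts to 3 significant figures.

0.445 W

The internal resistance and the load are in series, so the same I flows through both; get I from ε/(r+R), then I²R for the load.
I = ε / (r + R) = 3.30 / (1.44 + 21.5) = 0.1439 A
P_load = I² R = (0.1439)² × 21.5 = 0.4449 W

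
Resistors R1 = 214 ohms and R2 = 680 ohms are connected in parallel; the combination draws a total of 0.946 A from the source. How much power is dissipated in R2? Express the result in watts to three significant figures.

We need the common branch voltage; get it from I_total × R_eq, then P = V²/R for the branch.
1/R_eq = 1/214 + 1/680 ⇒ R_eq = 162.8 Ω
V = I_total × R_eq = 0.9460 × 162.8 = 154.0 V
P_R2 = V² / R2 = (154.0)² / 680 = 34.87 W

34.9 W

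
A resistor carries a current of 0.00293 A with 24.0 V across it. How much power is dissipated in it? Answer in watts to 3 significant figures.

With V and I both given, power follows immediately from P = V I.
P = 24.0 V × 0.002930 A = 0.07032 W

0.0703 W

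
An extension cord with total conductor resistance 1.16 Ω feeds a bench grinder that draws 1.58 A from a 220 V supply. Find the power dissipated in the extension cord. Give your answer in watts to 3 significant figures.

2.90 W

The extension cord is a series resistance carrying the load current; its dissipation is I²R_line.
The extension cord carries the full 1.58 A.
P_line = I² R_line = (1.580)² × 1.16 = 2.896 W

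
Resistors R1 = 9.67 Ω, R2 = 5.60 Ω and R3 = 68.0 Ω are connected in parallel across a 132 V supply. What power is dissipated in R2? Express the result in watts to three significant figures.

3110 W

The supply voltage appears across each parallel branch — just use P = V²/R2.
P_R2 = V² / R2 = (132)² / 5.60 Ω = 3111 W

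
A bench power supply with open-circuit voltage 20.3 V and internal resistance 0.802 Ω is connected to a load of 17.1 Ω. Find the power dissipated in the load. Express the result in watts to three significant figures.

The internal resistance and the load are in series, so the same I flows through both; get I from ε/(r+R), then I²R for the load.
I = ε / (r + R) = 20.3 / (0.802 + 17.1) = 1.134 A
P_load = I² R = (1.134)² × 17.1 = 21.99 W

22.0 W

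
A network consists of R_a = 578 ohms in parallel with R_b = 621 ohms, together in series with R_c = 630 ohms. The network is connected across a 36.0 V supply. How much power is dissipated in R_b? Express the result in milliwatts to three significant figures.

Collapse the R_a‖R_b pair into one equivalent R_p; then R_p and R_c form a series string.
R_p = (578×621)/(578+621) = 299.4 Ω
R_total = R_p + 630 = 299.4 + 630 = 929.4 Ω
I = V / R_total = 36.0 / 929.4 = 0.03874 A
Voltage across the parallel pair: V_p = I × R_p = 0.03874 × 299.4 = 11.60 V
R_b sits across V_p; its power is V_p²/R.
P_R_b = (11.60)² / 621 = 0.2165 W

217 mW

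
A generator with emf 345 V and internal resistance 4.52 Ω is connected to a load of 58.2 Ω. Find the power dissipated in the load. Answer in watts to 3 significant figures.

1760 W

The internal resistance and the load are in series, so the same I flows through both; get I from ε/(r+R), then I²R for the load.
I = ε / (r + R) = 345 / (4.52 + 58.2) = 5.501 A
P_load = I² R = (5.501)² × 58.2 = 1761 W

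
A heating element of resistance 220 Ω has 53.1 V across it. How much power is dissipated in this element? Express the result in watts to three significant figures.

V and R are stated; P = V²/R avoids computing the current.
P = (53.1 V)² / 220 Ω = 12.82 W

12.8 W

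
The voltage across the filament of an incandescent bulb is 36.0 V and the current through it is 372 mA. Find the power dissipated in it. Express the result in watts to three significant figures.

13.4 W

With V and I both given, power follows immediately from P = V I.
P = 36.0 V × 0.3720 A = 13.39 W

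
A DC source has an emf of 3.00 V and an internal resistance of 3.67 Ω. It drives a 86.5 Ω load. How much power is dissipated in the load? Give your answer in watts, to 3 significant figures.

0.0957 W

With r and R in series, I = ε/(r+R); the load dissipates I²R.
I = ε / (r + R) = 3.00 / (3.67 + 86.5) = 0.03327 A
P_load = I² R = (0.03327)² × 86.5 = 0.09575 W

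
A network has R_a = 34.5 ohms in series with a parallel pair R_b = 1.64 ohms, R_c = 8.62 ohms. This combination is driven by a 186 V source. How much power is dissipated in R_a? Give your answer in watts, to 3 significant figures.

First combine the parallel branches into one equivalent R_p, then R_a + R_p is a series pair.
R_p = (1.64×8.62)/(1.64+8.62) = 1.378 Ω
R_total = 34.5 + 1.378 = 35.88 Ω
I = V / R_total = 186 / 35.88 = 5.184 A
R_a is in the main series path, so its power is I²R_a.
P_R_a = (5.184)² × 34.5 = 927.2 W

927 W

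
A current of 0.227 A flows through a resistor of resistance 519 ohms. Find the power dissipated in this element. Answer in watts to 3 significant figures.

26.7 W

Knowing I and R, the power is just I²R — no need to find V first.
P = (0.2270 A)² × 519 Ω = 26.74 W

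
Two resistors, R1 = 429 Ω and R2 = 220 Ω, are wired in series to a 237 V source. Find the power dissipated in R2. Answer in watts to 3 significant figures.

Every series element carries the same I. Get I from the total resistance, then P = I² × R2.
R_total = 429 + 220 = 649.0 Ω
I = V / R_total = 237 / 649.0 = 0.3652 A
P_R2 = I² × R2 = (0.3652)² × 220 = 29.34 W

29.3 W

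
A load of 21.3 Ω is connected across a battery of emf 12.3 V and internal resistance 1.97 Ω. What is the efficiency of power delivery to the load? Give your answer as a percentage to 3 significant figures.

91.5 %

Efficiency is P_load / P_total. With a series r and R sharing the same I, P = I²R for each, so η = R/(R+r).
η = R / (R + r) = 21.3 / (21.3 + 1.97) = 0.9153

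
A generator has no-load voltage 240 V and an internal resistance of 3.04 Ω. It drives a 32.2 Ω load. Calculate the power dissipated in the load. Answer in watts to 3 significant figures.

With r and R in series, I = ε/(r+R); the load dissipates I²R.
I = ε / (r + R) = 240 / (3.04 + 32.2) = 6.810 A
P_load = I² R = (6.810)² × 32.2 = 1494 W

1490 W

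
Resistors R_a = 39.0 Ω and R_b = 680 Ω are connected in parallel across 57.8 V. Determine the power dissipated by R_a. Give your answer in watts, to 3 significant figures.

85.7 W

R_a sits directly across the source, so P = V²/R with V = 57.8 V.
P_R_a = V² / R_a = (57.8)² / 39.0 Ω = 85.66 W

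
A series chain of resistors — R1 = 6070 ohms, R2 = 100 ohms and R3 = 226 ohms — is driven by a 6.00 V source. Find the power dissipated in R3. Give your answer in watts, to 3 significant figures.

Since the resistors are in series they all carry the loop current I = V/R_total; the power in any one is I²R.
R_total = 6070 + 100 + 226 = 6396 Ω
I = V / R_total = 6.00 / 6396 = 0.0009381 A
P_R3 = I² × R3 = (0.0009381)² × 226 = 0.0001989 W

0.000199 W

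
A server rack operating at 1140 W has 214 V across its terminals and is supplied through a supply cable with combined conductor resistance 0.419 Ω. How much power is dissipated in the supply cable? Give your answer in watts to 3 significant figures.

Only the current and the line resistance are needed for the I²R loss.
I = P / V = 1140 / 214 = 5.327 A through the supply cable.
P_line = I² R_line = (5.327)² × 0.419 = 11.89 W

11.9 W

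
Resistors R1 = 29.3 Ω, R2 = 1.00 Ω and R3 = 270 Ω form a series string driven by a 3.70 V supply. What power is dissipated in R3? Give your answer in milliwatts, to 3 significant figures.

41.0 mW

The current is common to all series resistors; compute it, then apply P = I²R for the target.
R_total = 29.3 + 1.00 + 270 = 300.3 Ω
I = V / R_total = 3.70 / 300.3 = 0.01232 A
P_R3 = I² × R3 = (0.01232)² × 270 = 0.04099 W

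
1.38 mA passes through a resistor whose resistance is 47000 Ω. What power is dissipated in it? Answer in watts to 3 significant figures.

0.0895 W

Knowing I and R, the power is just I²R — no need to find V first.
P = (0.001380 A)² × 47000 Ω = 0.08951 W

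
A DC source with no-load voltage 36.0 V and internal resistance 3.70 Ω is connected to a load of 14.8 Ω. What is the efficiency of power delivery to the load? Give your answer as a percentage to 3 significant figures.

80.0 %

η = P_load/(P_load+P_int) = I²R/(I²R+I²r) = R/(R+r) — the I² cancels for series elements.
η = R / (R + r) = 14.8 / (14.8 + 3.70) = 0.8000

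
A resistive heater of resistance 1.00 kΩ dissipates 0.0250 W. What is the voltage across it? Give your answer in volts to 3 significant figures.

5.00 V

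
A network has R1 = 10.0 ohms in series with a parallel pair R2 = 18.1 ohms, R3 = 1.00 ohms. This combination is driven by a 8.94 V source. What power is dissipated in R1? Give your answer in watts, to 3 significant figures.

Reduce the parallel pair to R_p first; the network is then a simple series string.
R_p = (18.1×1.00)/(18.1+1.00) = 0.9476 Ω
R_total = 10.0 + 0.9476 = 10.95 Ω
I = V / R_total = 8.94 / 10.95 = 0.8166 A
R1 is in the main series path, so its power is I²R1.
P_R1 = (0.8166)² × 10.0 = 6.669 W

6.67 W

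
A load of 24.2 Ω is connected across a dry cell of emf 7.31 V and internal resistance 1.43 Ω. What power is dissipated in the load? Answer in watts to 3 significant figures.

1.97 W

Load and internal resistance form a series loop — compute the loop current, then the load power via I²R.
I = ε / (r + R) = 7.31 / (1.43 + 24.2) = 0.2852 A
P_load = I² R = (0.2852)² × 24.2 = 1.969 W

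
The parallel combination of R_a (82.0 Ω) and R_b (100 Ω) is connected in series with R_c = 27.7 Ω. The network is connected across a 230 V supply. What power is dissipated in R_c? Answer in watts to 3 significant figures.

Reduce the parallel combination to a single R_p; the circuit then becomes R_p in series with the remaining resistor.
R_p = (82.0×100)/(82.0+100) = 45.05 Ω
R_total = R_p + 27.7 = 45.05 + 27.7 = 72.75 Ω
I = V / R_total = 230 / 72.75 = 3.161 A
R_c carries the full series current, so P = I²R.
P_R_c = (3.161)² × 27.7 = 276.8 W

277 W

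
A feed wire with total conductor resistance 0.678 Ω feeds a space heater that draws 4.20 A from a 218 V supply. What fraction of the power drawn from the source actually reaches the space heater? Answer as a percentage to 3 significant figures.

98.7 %

The feed wire carries the full 4.20 A.
P_line = I² R_line = (4.200)² × 0.678 = 11.96 W
P_source = V I = 218 × 4.200 = 915.6 W; P_load = 903.6 W
η = P_load / P_source = 903.6 / 915.6 = 0.9869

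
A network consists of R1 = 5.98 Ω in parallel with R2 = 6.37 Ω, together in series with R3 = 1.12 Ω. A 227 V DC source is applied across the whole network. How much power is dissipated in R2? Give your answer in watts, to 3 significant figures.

Collapse the R1‖R2 pair into one equivalent R_p; then R_p and R3 form a series string.
R_p = (5.98×6.37)/(5.98+6.37) = 3.084 Ω
R_total = R_p + 1.12 = 3.084 + 1.12 = 4.204 Ω
I = V / R_total = 227 / 4.204 = 53.99 A
Voltage across the parallel pair: V_p = I × R_p = 53.99 × 3.084 = 166.5 V
Use P = V²/R for R2 with V = V_p.
P_R2 = (166.5)² / 6.37 = 4354 W

4350 W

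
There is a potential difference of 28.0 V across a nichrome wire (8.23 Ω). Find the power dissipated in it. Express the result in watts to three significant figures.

95.3 W

Voltage and resistance are given, so P = V²/R is the one-step route.
P = (28.0 V)² / 8.23 Ω = 95.26 W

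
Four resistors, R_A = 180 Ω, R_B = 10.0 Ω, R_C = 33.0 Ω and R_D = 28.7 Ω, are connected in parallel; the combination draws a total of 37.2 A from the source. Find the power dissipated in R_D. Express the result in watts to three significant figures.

Parallel branches share V, not I — compute V via R_eq, then use V²/R for the target branch.
1/R_eq = 1/180 + 1/10.0 + 1/33.0 + 1/28.7 ⇒ R_eq = 5.858 Ω
V = I_total × R_eq = 37.20 × 5.858 = 217.9 V
P_R_D = V² / R_D = (217.9)² / 28.7 = 1655 W

1650 W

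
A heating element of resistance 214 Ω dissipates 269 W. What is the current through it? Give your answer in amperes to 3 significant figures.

1.12 A

Inverting the appropriate power form: I = √(P / R).
I = √(269 / 214) = 1.121 A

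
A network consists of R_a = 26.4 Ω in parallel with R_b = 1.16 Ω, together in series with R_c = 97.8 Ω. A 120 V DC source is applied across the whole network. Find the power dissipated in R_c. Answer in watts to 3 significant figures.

Combine R_a and R_b into their parallel equivalent first, reducing the network to two series resistors.
R_p = (26.4×1.16)/(26.4+1.16) = 1.111 Ω
R_total = R_p + 97.8 = 1.111 + 97.8 = 98.91 Ω
I = V / R_total = 120 / 98.91 = 1.213 A
All the supply current flows through R_c; use P = I²R_c.
P_R_c = (1.213)² × 97.8 = 143.9 W

144 W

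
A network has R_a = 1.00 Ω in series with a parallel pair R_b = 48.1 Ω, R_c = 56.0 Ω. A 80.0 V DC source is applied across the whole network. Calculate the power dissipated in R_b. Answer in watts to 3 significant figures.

123 W

Collapse R_b‖R_c to a single equivalent, reducing the network to two series elements.
R_p = (48.1×56.0)/(48.1+56.0) = 25.88 Ω
R_total = 1.00 + 25.88 = 26.88 Ω
I = V / R_total = 80.0 / 26.88 = 2.977 A
Voltage across the parallel pair: V_p = I × R_p = 2.977 × 25.88 = 77.02 V
R_b sees V_p directly, so P = V_p² / R_b.
P_R_b = (77.02)² / 48.1 = 123.3 W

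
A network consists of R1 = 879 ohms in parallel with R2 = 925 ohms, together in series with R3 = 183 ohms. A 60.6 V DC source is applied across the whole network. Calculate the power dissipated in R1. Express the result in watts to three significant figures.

Reduce the parallel combination to a single R_p; the circuit then becomes R_p in series with the remaining resistor.
R_p = (879×925)/(879+925) = 450.7 Ω
R_total = R_p + 183 = 450.7 + 183 = 633.7 Ω
I = V / R_total = 60.6 / 633.7 = 0.09563 A
Voltage across the parallel pair: V_p = I × R_p = 0.09563 × 450.7 = 43.10 V
R1 sits across V_p; its power is V_p²/R.
P_R1 = (43.10)² / 879 = 2.113 W

2.11 W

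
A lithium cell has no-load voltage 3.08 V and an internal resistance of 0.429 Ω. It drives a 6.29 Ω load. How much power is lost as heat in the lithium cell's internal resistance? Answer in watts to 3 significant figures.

0.0901 W

The source's internal resistance is just another series element carrying I; its dissipation is I²r.
I = ε / (r + R) = 3.08 / (0.429 + 6.29) = 0.4584 A
P_int = I² r = (0.4584)² × 0.429 = 0.09015 W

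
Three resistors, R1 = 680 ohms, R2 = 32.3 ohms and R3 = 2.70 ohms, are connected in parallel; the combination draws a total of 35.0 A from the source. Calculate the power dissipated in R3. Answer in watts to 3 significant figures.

2800 W

We need the common branch voltage; get it from I_total × R_eq, then P = V²/R for the branch.
1/R_eq = 1/680 + 1/32.3 + 1/2.70 ⇒ R_eq = 2.483 Ω
V = I_total × R_eq = 35.00 × 2.483 = 86.89 V
P_R3 = V² / R3 = (86.89)² / 2.70 = 2796 W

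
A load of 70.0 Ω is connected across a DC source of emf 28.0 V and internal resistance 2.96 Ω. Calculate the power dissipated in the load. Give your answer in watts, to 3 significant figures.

10.3 W

The internal resistance and the load are in series, so the same I flows through both; get I from ε/(r+R), then I²R for the load.
I = ε / (r + R) = 28.0 / (2.96 + 70.0) = 0.3838 A
P_load = I² R = (0.3838)² × 70.0 = 10.31 W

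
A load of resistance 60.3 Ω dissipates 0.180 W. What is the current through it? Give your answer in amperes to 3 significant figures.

0.0546 A

Inverting the appropriate power form: I = √(P / R).
I = √(0.180 / 60.3) = 0.05464 A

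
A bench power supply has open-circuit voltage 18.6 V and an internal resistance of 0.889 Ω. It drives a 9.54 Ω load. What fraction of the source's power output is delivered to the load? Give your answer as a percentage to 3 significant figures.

91.5 %

Both r and R carry the same current, so the power split is just the resistance split: η = R/(R+r).
η = R / (R + r) = 9.54 / (9.54 + 0.889) = 0.9148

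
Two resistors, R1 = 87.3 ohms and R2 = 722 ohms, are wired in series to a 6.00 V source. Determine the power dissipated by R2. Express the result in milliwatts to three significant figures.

In a series string the same current flows through every resistor — find that current, then P = I²R for the one we want.
R_total = 87.3 + 722 = 809.3 Ω
I = V / R_total = 6.00 / 809.3 = 0.007414 A
P_R2 = I² × R2 = (0.007414)² × 722 = 0.03968 W

39.7 mW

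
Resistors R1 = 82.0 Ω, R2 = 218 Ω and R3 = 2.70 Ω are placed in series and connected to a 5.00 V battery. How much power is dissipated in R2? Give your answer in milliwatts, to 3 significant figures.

The current is common to all series resistors; compute it, then apply P = I²R for the target.
R_total = 82.0 + 218 + 2.70 = 302.7 Ω
I = V / R_total = 5.00 / 302.7 = 0.01652 A
P_R2 = I² × R2 = (0.01652)² × 218 = 0.05948 W

59.5 mW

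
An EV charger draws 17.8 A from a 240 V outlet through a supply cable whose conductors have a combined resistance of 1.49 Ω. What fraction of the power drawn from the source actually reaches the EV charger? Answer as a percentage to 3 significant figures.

88.9 %

The supply cable carries the full 17.8 A.
P_line = I² R_line = (17.80)² × 1.49 = 472.1 W
P_source = V I = 240 × 17.80 = 4272 W; P_load = 3800 W
η = P_load / P_source = 3800 / 4272 = 0.8895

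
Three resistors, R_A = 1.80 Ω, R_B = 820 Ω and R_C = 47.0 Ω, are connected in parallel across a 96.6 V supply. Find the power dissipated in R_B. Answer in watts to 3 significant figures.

R_B sits directly across the source, so P = V²/R with V = 96.6 V.
P_R_B = V² / R_B = (96.6)² / 820 Ω = 11.38 W

11.4 W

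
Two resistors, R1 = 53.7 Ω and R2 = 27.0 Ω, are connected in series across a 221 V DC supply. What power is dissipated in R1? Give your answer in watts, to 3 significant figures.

403 W

The current is common to all series resistors; compute it, then apply P = I²R for the target.
R_total = 53.7 + 27.0 = 80.70 Ω
I = V / R_total = 221 / 80.70 = 2.739 A
P_R1 = I² × R1 = (2.739)² × 53.7 = 402.7 W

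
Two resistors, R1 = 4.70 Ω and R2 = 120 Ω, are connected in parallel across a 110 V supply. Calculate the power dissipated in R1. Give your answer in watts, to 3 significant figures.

2570 W

R1 sits directly across the source, so P = V²/R with V = 110 V.
P_R1 = V² / R1 = (110)² / 4.70 Ω = 2574 W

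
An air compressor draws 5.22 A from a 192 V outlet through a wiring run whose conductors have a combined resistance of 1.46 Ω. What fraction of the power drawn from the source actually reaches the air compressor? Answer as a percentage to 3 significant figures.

The wiring run carries the full 5.22 A.
P_line = I² R_line = (5.220)² × 1.46 = 39.78 W
P_source = V I = 192 × 5.220 = 1002 W; P_load = 962.5 W
η = P_load / P_source = 962.5 / 1002 = 0.9603

96.0 %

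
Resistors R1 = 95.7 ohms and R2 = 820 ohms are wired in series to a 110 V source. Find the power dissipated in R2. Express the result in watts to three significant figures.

11.8 W

Every series element carries the same I. Get I from the total resistance, then P = I² × R2.
R_total = 95.7 + 820 = 915.7 Ω
I = V / R_total = 110 / 915.7 = 0.1201 A
P_R2 = I² × R2 = (0.1201)² × 820 = 11.83 W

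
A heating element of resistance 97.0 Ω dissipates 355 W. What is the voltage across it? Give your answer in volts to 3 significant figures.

186 V

From P = V I = I²R = V²/R, with the two given quantities we get V = √(P R).
V = √(355 × 97.0) = 185.6 V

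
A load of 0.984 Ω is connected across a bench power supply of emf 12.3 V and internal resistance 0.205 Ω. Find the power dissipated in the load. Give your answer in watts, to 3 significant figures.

With r and R in series, I = ε/(r+R); the load dissipates I²R.
I = ε / (r + R) = 12.3 / (0.205 + 0.984) = 10.34 A
P_load = I² R = (10.34)² × 0.984 = 105.3 W

105 W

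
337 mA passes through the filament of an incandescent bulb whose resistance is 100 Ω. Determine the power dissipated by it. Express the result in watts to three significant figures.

11.4 W

Current and resistance are given, so P = I²R is the direct form.
P = (0.3370 A)² × 100 Ω = 11.36 W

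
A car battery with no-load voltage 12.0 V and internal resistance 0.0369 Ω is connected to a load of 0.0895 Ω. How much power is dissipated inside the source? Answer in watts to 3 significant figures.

r is in series with the load, so it carries the full circuit current — the loss in it is I²r.
I = ε / (r + R) = 12.0 / (0.0369 + 0.0895) = 94.94 A
P_int = I² r = (94.94)² × 0.0369 = 332.6 W

333 W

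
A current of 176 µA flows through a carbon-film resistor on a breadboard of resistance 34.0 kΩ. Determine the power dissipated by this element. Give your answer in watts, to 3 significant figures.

0.00105 W

Current and resistance are given, so P = I²R is the direct form.
P = (0.0001760 A)² × 34000 Ω = 0.001053 W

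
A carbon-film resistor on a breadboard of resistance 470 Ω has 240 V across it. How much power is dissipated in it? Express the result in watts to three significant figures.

123 W

We know the drop across the element and its resistance — P = V²/R, one step.
P = (240 V)² / 470 Ω = 122.6 W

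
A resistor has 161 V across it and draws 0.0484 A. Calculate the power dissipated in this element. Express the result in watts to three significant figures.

V and I are known directly — P = V I, no intermediate step needed.
P = 161 V × 0.04840 A = 7.792 W

7.79 W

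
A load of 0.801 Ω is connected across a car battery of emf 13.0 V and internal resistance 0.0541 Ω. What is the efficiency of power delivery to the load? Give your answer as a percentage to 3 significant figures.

93.7 %

η = P_load/(P_load+P_int) = I²R/(I²R+I²r) = R/(R+r) — the I² cancels for series elements.
η = R / (R + r) = 0.801 / (0.801 + 0.0541) = 0.9367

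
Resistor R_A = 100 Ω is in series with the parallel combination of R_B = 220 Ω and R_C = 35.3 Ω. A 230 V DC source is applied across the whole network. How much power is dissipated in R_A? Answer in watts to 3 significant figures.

First combine the parallel branches into one equivalent R_p, then R_A + R_p is a series pair.
R_p = (220×35.3)/(220+35.3) = 30.42 Ω
R_total = 100 + 30.42 = 130.4 Ω
I = V / R_total = 230 / 130.4 = 1.764 A
R_A is in the main series path, so its power is I²R_A.
P_R_A = (1.764)² × 100 = 311.0 W

311 W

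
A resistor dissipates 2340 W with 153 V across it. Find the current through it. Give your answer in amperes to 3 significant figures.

Rearranging the power relation for the two known quantities gives I = P / V.
I = 2340 / 153 = 15.29 A

15.3 A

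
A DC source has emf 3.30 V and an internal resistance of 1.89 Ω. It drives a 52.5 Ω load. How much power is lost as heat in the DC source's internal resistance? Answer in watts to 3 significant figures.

0.00696 W

Internal loss is I²r, with I set by the total series resistance r+R.
I = ε / (r + R) = 3.30 / (1.89 + 52.5) = 0.06067 A
P_int = I² r = (0.06067)² × 1.89 = 0.006957 W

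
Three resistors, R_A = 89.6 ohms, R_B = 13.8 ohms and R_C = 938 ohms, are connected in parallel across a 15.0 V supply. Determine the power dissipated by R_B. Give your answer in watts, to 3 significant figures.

Each parallel branch sees the full supply voltage, so P = V²/R applies directly to the target branch.
P_R_B = V² / R_B = (15.0)² / 13.8 Ω = 16.30 W

16.3 W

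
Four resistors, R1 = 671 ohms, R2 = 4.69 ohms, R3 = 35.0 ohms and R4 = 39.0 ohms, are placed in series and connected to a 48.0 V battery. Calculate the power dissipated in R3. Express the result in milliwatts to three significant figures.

143 mW

The current is common to all series resistors; compute it, then apply P = I²R for the target.
R_total = 671 + 4.69 + 35.0 + 39.0 = 749.7 Ω
I = V / R_total = 48.0 / 749.7 = 0.06403 A
P_R3 = I² × R3 = (0.06403)² × 35.0 = 0.1435 W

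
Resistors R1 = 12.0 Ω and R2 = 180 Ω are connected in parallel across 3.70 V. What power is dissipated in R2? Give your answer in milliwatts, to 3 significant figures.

76.1 mW

Each parallel branch sees the full supply voltage, so P = V²/R applies directly to the target branch.
P_R2 = V² / R2 = (3.70)² / 180 Ω = 0.07606 W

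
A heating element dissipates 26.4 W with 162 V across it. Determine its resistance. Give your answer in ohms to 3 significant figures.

Inverting the appropriate power form: R = V² / P.
R = (162)² / 26.4 = 994.1 Ω

994 Ω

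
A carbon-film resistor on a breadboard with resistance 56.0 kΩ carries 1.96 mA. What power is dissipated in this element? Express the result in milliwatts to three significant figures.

The current through and the resistance of the element are both given; use P = I²R.
P = (0.001960 A)² × 56000 Ω = 0.2151 W

215 mW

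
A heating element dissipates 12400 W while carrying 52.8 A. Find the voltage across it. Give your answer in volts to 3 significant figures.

235 V

The two known quantities fix the third via V = P / I.
V = 12400 / 52.80 = 234.8 V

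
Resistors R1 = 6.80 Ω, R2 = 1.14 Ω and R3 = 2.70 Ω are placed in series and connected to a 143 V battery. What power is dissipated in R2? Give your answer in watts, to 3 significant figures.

206 W

The current is common to all series resistors; compute it, then apply P = I²R for the target.
R_total = 6.80 + 1.14 + 2.70 = 10.64 Ω
I = V / R_total = 143 / 10.64 = 13.44 A
P_R2 = I² × R2 = (13.44)² × 1.14 = 205.9 W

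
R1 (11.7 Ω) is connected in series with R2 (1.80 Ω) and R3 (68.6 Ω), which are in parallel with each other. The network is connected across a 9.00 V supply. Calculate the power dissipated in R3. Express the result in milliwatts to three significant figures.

First combine the parallel branches into one equivalent R_p, then R1 + R_p is a series pair.
R_p = (1.80×68.6)/(1.80+68.6) = 1.754 Ω
R_total = 11.7 + 1.754 = 13.45 Ω
I = V / R_total = 9.00 / 13.45 = 0.6689 A
Voltage across the parallel pair: V_p = I × R_p = 0.6689 × 1.754 = 1.173 V
R3 is across V_p, so use P = V²/R for that branch.
P_R3 = (1.173)² / 68.6 = 0.02007 W

20.1 mW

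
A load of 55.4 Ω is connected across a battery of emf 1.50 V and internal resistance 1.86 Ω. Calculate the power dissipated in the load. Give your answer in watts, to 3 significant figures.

Find the circuit current first, then P = I²R for the load (series elements share I).
I = ε / (r + R) = 1.50 / (1.86 + 55.4) = 0.02620 A
P_load = I² R = (0.02620)² × 55.4 = 0.03802 W

0.0380 W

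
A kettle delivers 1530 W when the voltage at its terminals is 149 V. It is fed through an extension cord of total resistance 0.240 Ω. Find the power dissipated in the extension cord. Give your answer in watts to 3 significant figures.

Only the current and the line resistance are needed for the I²R loss.
I = P / V = 1530 / 149 = 10.27 A through the extension cord.
P_line = I² R_line = (10.27)² × 0.240 = 25.31 W

25.3 W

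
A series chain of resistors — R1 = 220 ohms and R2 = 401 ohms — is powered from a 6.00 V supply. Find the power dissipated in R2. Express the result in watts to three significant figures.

0.0374 W

Every series element carries the same I. Get I from the total resistance, then P = I² × R2.
R_total = 220 + 401 = 621.0 Ω
I = V / R_total = 6.00 / 621.0 = 0.009662 A
P_R2 = I² × R2 = (0.009662)² × 401 = 0.03743 W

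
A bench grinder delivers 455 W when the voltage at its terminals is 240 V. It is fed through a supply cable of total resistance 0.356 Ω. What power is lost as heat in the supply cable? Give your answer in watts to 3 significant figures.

The supply cable is a series resistance carrying the load current; its dissipation is I²R_line.
I = P / V = 455 / 240 = 1.896 A through the supply cable.
P_line = I² R_line = (1.896)² × 0.356 = 1.280 W

1.28 W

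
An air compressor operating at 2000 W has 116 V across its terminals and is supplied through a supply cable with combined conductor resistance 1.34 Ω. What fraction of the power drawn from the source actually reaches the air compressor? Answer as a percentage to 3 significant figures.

I = P / V = 2000 / 116 = 17.24 A through the supply cable.
P_line = I² R_line = (17.24)² × 1.34 = 398.3 W
P_source = P_load + P_line = 2000 + 398.3 = 2398 W
η = P_load / P_source = 2000 / 2398 = 0.8339

83.4 %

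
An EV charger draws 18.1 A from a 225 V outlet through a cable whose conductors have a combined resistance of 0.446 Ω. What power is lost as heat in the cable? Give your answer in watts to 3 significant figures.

146 W

The cable is a series resistance carrying the load current; its dissipation is I²R_line.
The cable carries the full 18.1 A.
P_line = I² R_line = (18.10)² × 0.446 = 146.1 W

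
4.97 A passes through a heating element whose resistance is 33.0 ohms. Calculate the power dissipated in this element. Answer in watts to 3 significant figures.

815 W

Current and resistance are given, so P = I²R is the direct form.
P = (4.970 A)² × 33.0 Ω = 815.1 W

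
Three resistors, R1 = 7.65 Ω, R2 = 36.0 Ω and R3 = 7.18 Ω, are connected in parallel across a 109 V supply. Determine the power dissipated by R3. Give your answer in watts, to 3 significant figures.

1650 W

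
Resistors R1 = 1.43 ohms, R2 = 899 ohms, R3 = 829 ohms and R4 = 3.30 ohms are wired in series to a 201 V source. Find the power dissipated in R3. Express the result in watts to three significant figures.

11.2 W

Since the resistors are in series they all carry the loop current I = V/R_total; the power in any one is I²R.
R_total = 1.43 + 899 + 829 + 3.30 = 1733 Ω
I = V / R_total = 201 / 1733 = 0.1160 A
P_R3 = I² × R3 = (0.1160)² × 829 = 11.16 W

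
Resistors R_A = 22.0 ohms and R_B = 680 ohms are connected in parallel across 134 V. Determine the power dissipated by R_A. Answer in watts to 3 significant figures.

816 W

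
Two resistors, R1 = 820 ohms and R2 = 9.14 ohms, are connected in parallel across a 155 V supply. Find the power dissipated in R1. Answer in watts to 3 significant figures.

29.3 W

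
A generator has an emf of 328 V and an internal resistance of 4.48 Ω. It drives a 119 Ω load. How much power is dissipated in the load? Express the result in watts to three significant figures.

Load and internal resistance form a series loop — compute the loop current, then the load power via I²R.
I = ε / (r + R) = 328 / (4.48 + 119) = 2.656 A
P_load = I² R = (2.656)² × 119 = 839.7 W

840 W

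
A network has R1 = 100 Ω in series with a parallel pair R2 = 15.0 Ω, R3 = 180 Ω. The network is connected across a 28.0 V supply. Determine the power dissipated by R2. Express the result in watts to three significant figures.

Reduce the parallel pair to R_p first; the network is then a simple series string.
R_p = (15.0×180)/(15.0+180) = 13.85 Ω
R_total = 100 + 13.85 = 113.8 Ω
I = V / R_total = 28.0 / 113.8 = 0.2459 A
Voltage across the parallel pair: V_p = I × R_p = 0.2459 × 13.85 = 3.405 V
R2 is across V_p, so use P = V²/R for that branch.
P_R2 = (3.405)² / 15.0 = 0.7731 W

0.773 W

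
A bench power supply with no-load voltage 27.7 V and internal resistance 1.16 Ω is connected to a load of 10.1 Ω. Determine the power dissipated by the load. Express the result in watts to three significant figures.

61.1 W

Load and internal resistance form a series loop — compute the loop current, then the load power via I²R.
I = ε / (r + R) = 27.7 / (1.16 + 10.1) = 2.460 A
P_load = I² R = (2.460)² × 10.1 = 61.12 W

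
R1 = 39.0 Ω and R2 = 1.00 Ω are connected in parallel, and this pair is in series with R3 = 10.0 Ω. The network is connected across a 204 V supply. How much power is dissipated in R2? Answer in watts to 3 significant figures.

328 W

Combine R1 and R2 into their parallel equivalent first, reducing the network to two series resistors.
R_p = (39.0×1.00)/(39.0+1.00) = 0.9750 Ω
R_total = R_p + 10.0 = 0.9750 + 10.0 = 10.97 Ω
I = V / R_total = 204 / 10.97 = 18.59 A
Voltage across the parallel pair: V_p = I × R_p = 18.59 × 0.9750 = 18.12 V
Use P = V²/R for R2 with V = V_p.
P_R2 = (18.12)² / 1.00 = 328.4 W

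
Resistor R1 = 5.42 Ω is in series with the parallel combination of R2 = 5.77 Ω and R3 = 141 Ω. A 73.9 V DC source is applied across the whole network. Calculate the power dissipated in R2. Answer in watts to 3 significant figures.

Reduce the parallel pair to R_p first; the network is then a simple series string.
R_p = (5.77×141)/(5.77+141) = 5.543 Ω
R_total = 5.42 + 5.543 = 10.96 Ω
I = V / R_total = 73.9 / 10.96 = 6.741 A
Voltage across the parallel pair: V_p = I × R_p = 6.741 × 5.543 = 37.37 V
With V_p across R2, its power is V_p²/R2.
P_R2 = (37.37)² / 5.77 = 242.0 W

242 W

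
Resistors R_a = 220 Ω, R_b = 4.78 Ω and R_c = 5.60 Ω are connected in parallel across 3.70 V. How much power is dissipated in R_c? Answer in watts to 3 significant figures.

R_c sits directly across the source, so P = V²/R with V = 3.70 V.
P_R_c = V² / R_c = (3.70)² / 5.60 Ω = 2.445 W

2.44 W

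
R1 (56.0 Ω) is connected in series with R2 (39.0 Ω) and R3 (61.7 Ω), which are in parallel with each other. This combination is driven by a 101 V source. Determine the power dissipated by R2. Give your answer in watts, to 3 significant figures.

Collapse R2‖R3 to a single equivalent, reducing the network to two series elements.
R_p = (39.0×61.7)/(39.0+61.7) = 23.90 Ω
R_total = 56.0 + 23.90 = 79.90 Ω
I = V / R_total = 101 / 79.90 = 1.264 A
Voltage across the parallel pair: V_p = I × R_p = 1.264 × 23.90 = 30.21 V
R2 sees V_p directly, so P = V_p² / R2.
P_R2 = (30.21)² / 39.0 = 23.40 W

23.4 W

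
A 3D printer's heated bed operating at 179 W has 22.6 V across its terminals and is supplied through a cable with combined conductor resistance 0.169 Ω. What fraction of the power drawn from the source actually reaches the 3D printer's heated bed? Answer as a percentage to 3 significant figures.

I = P / V = 179 / 22.6 = 7.920 A through the cable.
P_line = I² R_line = (7.920)² × 0.169 = 10.60 W
P_source = P_load + P_line = 179.0 + 10.60 = 189.6 W
η = P_load / P_source = 179.0 / 189.6 = 0.9441

94.4 %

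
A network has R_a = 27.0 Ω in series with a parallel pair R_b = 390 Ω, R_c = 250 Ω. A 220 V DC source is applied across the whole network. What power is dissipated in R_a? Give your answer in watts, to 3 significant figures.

40.6 W

Replace R_b and R_c with their parallel equivalent so the circuit becomes R_a in series with R_p.
R_p = (390×250)/(390+250) = 152.3 Ω
R_total = 27.0 + 152.3 = 179.3 Ω
I = V / R_total = 220 / 179.3 = 1.227 A
All the current flows through R_a; use P = I²R.
P_R_a = (1.227)² × 27.0 = 40.63 W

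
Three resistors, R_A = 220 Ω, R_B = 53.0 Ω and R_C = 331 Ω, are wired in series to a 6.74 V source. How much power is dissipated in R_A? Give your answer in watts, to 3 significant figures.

Series elements share the same current, so find I first, then use P = I²R.
R_total = 220 + 53.0 + 331 = 604.0 Ω
I = V / R_total = 6.74 / 604.0 = 0.01116 A
P_R_A = I² × R_A = (0.01116)² × 220 = 0.02739 W

0.0274 W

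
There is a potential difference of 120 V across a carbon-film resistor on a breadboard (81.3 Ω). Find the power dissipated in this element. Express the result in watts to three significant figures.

177 W

V and R are stated; P = V²/R avoids computing the current.
P = (120 V)² / 81.3 Ω = 177.1 W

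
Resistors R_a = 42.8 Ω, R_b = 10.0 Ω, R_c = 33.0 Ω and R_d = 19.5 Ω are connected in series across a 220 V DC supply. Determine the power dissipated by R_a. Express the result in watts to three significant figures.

Every series element carries the same I. Get I from the total resistance, then P = I² × R_a.
R_total = 42.8 + 10.0 + 33.0 + 19.5 = 105.3 Ω
I = V / R_total = 220 / 105.3 = 2.089 A
P_R_a = I² × R_a = (2.089)² × 42.8 = 186.8 W

187 W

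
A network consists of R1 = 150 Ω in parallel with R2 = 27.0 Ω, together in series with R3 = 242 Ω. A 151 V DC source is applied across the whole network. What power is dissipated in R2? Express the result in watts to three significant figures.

Combine R1 and R2 into their parallel equivalent first, reducing the network to two series resistors.
R_p = (150×27.0)/(150+27.0) = 22.88 Ω
R_total = R_p + 242 = 22.88 + 242 = 264.9 Ω
I = V / R_total = 151 / 264.9 = 0.5701 A
Voltage across the parallel pair: V_p = I × R_p = 0.5701 × 22.88 = 13.04 V
Use P = V²/R for R2 with V = V_p.
P_R2 = (13.04)² / 27.0 = 6.302 W

6.30 W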